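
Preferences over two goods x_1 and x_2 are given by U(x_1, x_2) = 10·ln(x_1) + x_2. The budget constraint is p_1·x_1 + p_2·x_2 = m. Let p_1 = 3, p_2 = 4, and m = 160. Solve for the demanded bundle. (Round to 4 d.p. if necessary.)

Set MRS = p_1/p_2: (10/x_1)/1 = p_1/p_2.
So x_1*(p_1,p_2) = 10·p_2/p_1, independent of income; and x_2* = (m − 10·p_2)/p_2.
At the given prices: x_1* = 10·4/3 = 13.3333, and x_2* = 30.

x_1* = 13.3333, x_2* = 30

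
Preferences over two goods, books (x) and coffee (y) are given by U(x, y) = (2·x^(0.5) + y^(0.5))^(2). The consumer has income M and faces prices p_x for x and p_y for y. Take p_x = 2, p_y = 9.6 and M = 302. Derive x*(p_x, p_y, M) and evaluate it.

x* = 143.5248

MRS = MU_x/MU_y = 2·(y/x)^(0.5). Set equal to p_x/p_y.
Hence y/x = ((1/2)·p_x/p_y)^(1/(0.5)), i.e. raised to the 2 power.
Substitute y = (y/x)·x into the budget: x* = M/(p_x + p_y·(y/x)).
Numerically y/x = 0.010851, so x* = 302/(2 + 9.6·0.010851) = 143.5248.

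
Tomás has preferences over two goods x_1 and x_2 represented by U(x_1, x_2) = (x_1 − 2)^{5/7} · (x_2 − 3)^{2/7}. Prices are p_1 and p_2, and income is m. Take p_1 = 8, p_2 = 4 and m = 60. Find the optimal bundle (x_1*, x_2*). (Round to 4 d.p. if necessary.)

Let x_1' = x_1−2, x_2' = x_2−3. MRS = (5/2)·x_2'/x_1' = p_1/p_2.
Substituting into the budget: x_1* = 2 + 5/7·(m − 2·p_1 − 3·p_2)/p_1, and x_2* = 3 + 2/7·(…)/p_2.
Discretionary income = 60 − 2·8 − 3·4 = 32; x_1* = 2 + 5/7·32/8 = 4.8571; x_2* = 3 + 2/7·32/4 = 5.2857.

x_1* = 4.8571, x_2* = 5.2857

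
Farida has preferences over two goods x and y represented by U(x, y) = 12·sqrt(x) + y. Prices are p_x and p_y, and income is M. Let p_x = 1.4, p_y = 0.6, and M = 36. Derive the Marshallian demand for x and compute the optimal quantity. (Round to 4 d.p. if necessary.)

x* = 6.6122

MU_x = 6/√x, MU_y = 1. Tangency: 6/√x = p_x/p_y.
Thus x* = (6·p_y/p_x)² — independent of M — with the rest of income spent on y.
Plugging in: x* = (6·0.6/1.4)² = 6.6122.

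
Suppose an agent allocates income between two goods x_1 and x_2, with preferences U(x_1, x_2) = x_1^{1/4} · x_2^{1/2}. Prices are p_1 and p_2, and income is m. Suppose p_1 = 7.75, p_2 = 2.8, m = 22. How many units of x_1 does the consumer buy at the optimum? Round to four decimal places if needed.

x_1* = 0.9462

Tangency: MRS = (1/2)·x_2/x_1 = p_1/p_2.
So 0.25·p_2·x_2 = 0.5·p_1·x_1; combined with the budget, a share 1/3 of income goes to x_1.
Demand: x_1*(p_1,p_2,m) = 1/3·m/p_1 and x_2* = 2/3·m/p_2.
At p_1=7.75, p_2=2.8, m=22: x_1* = 1/3·22/7.75 = 0.9462.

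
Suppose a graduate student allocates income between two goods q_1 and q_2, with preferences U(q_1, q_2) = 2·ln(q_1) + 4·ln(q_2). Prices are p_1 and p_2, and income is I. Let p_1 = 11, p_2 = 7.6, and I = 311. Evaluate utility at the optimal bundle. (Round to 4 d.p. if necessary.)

V = 17.7113

Demand: q_1*(p_1,p_2,I) = 1/3·I/p_1 and q_2* = 2/3·I/p_2.
At p_1=11, p_2=7.6, I=311: q_1* = 1/3·311/11 = 9.4242, q_2* = 27.2807.
Utility at the optimum: U(9.4242, 27.2807) = 17.7113.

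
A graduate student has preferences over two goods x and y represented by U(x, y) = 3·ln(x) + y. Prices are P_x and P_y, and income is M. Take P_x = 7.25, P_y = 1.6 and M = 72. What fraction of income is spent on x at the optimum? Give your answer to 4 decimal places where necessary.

share on x = 0.0667

MU_x = 3/x, MU_y = 1. Tangency: 3/x = P_x/P_y.
So x*(P_x,P_y) = 3·P_y/P_x, independent of income; and y* = (M − 3·P_y)/P_y.
At the given prices: x* = 3·1.6/7.25 = 0.6621, and y* = 42.
Expenditure on x: 7.25·0.6621 = 4.8; share = 0.0667.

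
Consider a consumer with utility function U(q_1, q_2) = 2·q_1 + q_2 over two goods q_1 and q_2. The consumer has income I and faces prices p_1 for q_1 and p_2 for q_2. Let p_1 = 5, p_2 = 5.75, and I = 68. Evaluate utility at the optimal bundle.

Perfect substitutes: compare marginal utility per dollar. 2/p_1 vs 1/p_2 → 0.4 vs 0.1739.
q_1 gives more utility per dollar, so spend all income on q_1: q_1* = I/p_1, q_2* = 0.
Numerically: q_1* = 13.6, q_2* = 0.
Utility at the optimum: U(13.6, 0) = 27.2.

V = 27.2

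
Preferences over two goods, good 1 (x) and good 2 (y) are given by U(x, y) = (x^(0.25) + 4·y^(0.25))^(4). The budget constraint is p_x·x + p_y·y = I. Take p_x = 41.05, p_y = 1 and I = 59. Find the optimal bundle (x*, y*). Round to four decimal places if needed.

x* = 0.0628, y* = 56.424

Substitute y = (y/x)·x into the budget: x* = I/(p_x + p_y·(y/x)).
Numerically y/x = 899.147354, so x* = 59/(41.05 + 1·899.147354) = 0.0628 and y* = 899.147354·0.0628 = 56.424.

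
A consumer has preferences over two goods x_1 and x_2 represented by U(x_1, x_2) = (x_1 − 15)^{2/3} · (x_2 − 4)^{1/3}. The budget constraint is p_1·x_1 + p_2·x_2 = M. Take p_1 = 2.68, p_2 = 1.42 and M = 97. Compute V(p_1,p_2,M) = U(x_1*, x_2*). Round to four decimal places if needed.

V = 12.473

Discretionary income = 97 − 15·2.68 − 4·1.42 = 51.12; x_1* = 15 + 2/3·51.12/2.68 = 27.7164; x_2* = 4 + 1/3·51.12/1.42 = 16.
Utility at the optimum: U(27.7164, 16) = 12.473.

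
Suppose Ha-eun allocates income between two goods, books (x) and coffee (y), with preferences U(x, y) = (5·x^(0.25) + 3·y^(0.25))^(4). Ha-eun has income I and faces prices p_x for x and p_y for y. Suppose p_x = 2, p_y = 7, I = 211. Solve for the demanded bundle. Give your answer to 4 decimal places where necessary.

x* = 79.1265, y* = 7.5353

MU_x ∝ 5·x^(-0.75), MU_y ∝ 3·y^(-0.75), so MRS = (5/3)·(y/x)^(0.75) = p_x/p_y.
Solve for the ratio: y/x = [(3/5)·p_x/p_y]^(4/3).
With the ratio pinned down, the budget gives x* = I/(p_x + p_y·(y/x)) and y* = (y/x)·x*.
Numerically y/x = 0.095231, so x* = 211/(2 + 7·0.095231) = 79.1265 and y* = 0.095231·79.1265 = 7.5353.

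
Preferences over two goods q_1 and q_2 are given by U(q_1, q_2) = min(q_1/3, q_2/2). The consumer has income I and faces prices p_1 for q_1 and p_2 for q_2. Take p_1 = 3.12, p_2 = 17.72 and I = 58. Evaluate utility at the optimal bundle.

With perfect complements, no substitution: consume in ratio q_1:q_2 = 3:2.
Budget: p_1·q_1 + p_2·(2/3)·q_1 = I, so (3·p_1 + 2·p_2)·q_1 = 3·I.
Demand: q_1*(p_1,p_2,I) = 3·I/(3·p_1 + 2·p_2), q_2* = 2·I/(3·p_1 + 2·p_2).
Here 3·3.12 + 2·17.72 = 44.8, giving q_1* = 3.8839 and q_2* = 2.5893.
Utility at the optimum: U(3.8839, 2.5893) = 1.2946.

V = 1.2946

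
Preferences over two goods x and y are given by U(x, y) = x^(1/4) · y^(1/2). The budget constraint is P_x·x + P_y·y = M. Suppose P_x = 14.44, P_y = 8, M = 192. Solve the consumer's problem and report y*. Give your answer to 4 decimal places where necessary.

y* = 16

Tangency: MRS = (1/2)·y/x = P_x/P_y.
Rearranging, P_y·y = 2·P_x·x. Substituting into the budget gives P_x·x·(1 + 2) = M.
Demand: x*(P_x,P_y,M) = 1/3·M/P_x and y* = 2/3·M/P_y.
At P_x=14.44, P_y=8, M=192: y* = 2/3·192/8 = 16.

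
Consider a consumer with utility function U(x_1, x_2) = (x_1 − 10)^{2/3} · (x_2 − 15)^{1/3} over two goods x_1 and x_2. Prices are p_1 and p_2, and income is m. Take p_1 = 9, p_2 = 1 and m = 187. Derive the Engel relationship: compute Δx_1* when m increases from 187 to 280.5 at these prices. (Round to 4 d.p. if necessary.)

This is Cobb-Douglas in (x_1−10, x_2−15): tangency gives 2/3·p_2·(x_2−15) = 1/3·p_1·(x_1−10).
After buying the subsistence bundle (10, 15), a share 2/3 of the remaining income goes to x_1: x_1* = 10 + 2/3·(m − 10p_1 − 15p_2)/p_1.
Discretionary income = 187 − 10·9 − 15·1 = 82; x_1* = 10 + 2/3·82/9 = 16.0741.
At m' = 280.5: x_1* = 23. Change: 23 − 16.0741 = 6.9259.

Δx_1* = 6.9259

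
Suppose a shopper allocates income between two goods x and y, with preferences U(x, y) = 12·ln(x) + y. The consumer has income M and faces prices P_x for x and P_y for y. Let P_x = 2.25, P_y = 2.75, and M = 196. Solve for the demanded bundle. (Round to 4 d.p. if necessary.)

x* = 14.6667, y* = 59.2727

MU_x = 12/x, MU_y = 1. Tangency: 12/x = P_x/P_y.
So x*(P_x,P_y) = 12·P_y/P_x, independent of income; and y* = (M − 12·P_y)/P_y.
At the given prices: x* = 12·2.75/2.25 = 14.6667, and y* = 59.2727.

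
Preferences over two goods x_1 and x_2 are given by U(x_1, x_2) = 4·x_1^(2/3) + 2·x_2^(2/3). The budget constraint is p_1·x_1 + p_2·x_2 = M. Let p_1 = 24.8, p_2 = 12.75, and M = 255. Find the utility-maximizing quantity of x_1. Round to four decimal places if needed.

x_1* = 6.9808

MU_x_1 ∝ 4·x_1^(-1/3), MU_x_2 ∝ 2·x_2^(-1/3), so MRS = 2·(x_2/x_1)^(1/3) = p_1/p_2.
Solve for the ratio: x_2/x_1 = [(1/2)·p_1/p_2]^(3).
Substitute x_2 = (x_2/x_1)·x_1 into the budget: x_1* = M/(p_1 + p_2·(x_2/x_1)).
Numerically x_2/x_1 = 0.919887, so x_1* = 255/(24.8 + 12.75·0.919887) = 6.9808.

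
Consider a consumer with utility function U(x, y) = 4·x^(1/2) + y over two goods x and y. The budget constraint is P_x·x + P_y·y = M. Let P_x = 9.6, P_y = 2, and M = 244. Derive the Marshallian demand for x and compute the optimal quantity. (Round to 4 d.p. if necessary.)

Set MRS = P_x/P_y: 2·x^(−1/2) = P_x/P_y.
Thus x* = (2·P_y/P_x)² — independent of M — with the rest of income spent on y.
Plugging in: x* = (2·2/9.6)² = 0.1736.

x* = 0.1736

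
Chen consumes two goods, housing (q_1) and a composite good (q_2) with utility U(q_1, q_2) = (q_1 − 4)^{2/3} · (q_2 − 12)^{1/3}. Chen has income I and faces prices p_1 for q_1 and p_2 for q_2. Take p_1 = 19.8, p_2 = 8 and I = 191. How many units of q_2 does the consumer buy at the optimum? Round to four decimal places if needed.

MRS = 2·(q_2−12)/(q_1−4). Tangency with p_1/p_2 gives q_2−12 = (1/2)·(p_1/p_2)·(q_1−4).
After buying the subsistence bundle (4, 12), a share 2/3 of the remaining income goes to q_1: q_1* = 4 + 2/3·(I − 4p_1 − 12p_2)/p_1.
Discretionary income = 191 − 4·19.8 − 12·8 = 15.8; q_2* = 12 + 1/3·15.8/8 = 12.6583.

q_2* = 12.6583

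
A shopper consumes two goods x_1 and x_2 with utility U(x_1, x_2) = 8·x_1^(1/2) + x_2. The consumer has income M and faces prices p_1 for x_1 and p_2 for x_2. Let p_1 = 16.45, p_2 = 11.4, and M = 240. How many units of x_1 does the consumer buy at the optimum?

Plugging in: x_1* = (4·11.4/16.45)² = 7.6842.

x_1* = 7.6842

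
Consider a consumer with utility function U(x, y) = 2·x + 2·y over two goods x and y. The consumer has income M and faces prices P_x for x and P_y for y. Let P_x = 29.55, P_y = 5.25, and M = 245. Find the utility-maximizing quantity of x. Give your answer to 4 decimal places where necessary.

x* = 0

Perfect substitutes: compare marginal utility per dollar. 2/P_x vs 2/P_y → 0.0677 vs 0.381.
y gives more utility per dollar, so spend all income on y: y* = M/P_y, x* = 0.
Numerically: x* = 0, y* = 46.6667.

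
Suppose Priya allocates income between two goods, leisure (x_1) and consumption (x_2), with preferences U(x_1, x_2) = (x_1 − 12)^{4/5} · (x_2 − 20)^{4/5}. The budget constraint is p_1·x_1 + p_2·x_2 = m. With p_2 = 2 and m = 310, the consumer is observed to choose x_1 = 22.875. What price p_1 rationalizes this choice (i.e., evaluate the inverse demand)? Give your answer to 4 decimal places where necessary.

MRS = (x_2−20)/(x_1−12). Tangency with p_1/p_2 gives x_2−20 = (p_1/p_2)·(x_1−12).
After buying the subsistence bundle (12, 20), a share 0.5 of the remaining income goes to x_1: x_1* = 12 + 0.5·(m − 12p_1 − 20p_2)/p_1.
Set x_1* = 22.875 in the demand function and solve for p_1: p_1 = 8.

p_1 = 8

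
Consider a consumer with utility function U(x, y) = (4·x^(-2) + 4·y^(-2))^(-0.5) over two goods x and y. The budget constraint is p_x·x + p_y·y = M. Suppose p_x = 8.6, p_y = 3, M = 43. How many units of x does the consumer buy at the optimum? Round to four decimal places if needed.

x* = 3.3433

MRS = MU_x/MU_y = (y/x)^(3). Set equal to p_x/p_y.
Hence y/x = (p_x/p_y)^(1/(3)), i.e. raised to the 1/3 power.
With the ratio pinned down, the budget gives x* = M/(p_x + p_y·(y/x)) and y* = (y/x)·x*.
Numerically y/x = 1.420558, so x* = 43/(8.6 + 3·1.420558) = 3.3433.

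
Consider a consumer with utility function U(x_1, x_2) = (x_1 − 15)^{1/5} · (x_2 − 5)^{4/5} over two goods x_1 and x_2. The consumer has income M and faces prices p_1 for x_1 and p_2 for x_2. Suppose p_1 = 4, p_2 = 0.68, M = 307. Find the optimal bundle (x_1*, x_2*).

x_1* = 27.18, x_2* = 291.5882

MRS = (1/4)·(x_2−5)/(x_1−15). Tangency with p_1/p_2 gives x_2−5 = 4·(p_1/p_2)·(x_1−15).
Substituting into the budget: x_1* = 15 + 0.2·(M − 15·p_1 − 5·p_2)/p_1, and x_2* = 5 + 0.8·(…)/p_2.
Discretionary income = 307 − 15·4 − 5·0.68 = 243.6; x_1* = 15 + 0.2·243.6/4 = 27.18; x_2* = 5 + 0.8·243.6/0.68 = 291.5882.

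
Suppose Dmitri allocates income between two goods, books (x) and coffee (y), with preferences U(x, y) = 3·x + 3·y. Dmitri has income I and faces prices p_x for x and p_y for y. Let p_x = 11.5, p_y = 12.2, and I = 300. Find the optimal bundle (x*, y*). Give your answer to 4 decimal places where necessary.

x* = 26.087, y* = 0

Linear utility — the consumer picks whichever good has higher MU/price: 3/11.5 = 0.2609 vs 3/12.2 = 0.2459.
x gives more utility per dollar, so spend all income on x: x* = I/p_x, y* = 0.
Numerically: x* = 26.087, y* = 0.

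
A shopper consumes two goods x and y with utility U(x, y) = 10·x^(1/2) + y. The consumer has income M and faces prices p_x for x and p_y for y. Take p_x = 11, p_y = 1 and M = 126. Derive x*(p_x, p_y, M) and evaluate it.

Plugging in: x* = (5·1/11)² = 0.2066.

x* = 0.2066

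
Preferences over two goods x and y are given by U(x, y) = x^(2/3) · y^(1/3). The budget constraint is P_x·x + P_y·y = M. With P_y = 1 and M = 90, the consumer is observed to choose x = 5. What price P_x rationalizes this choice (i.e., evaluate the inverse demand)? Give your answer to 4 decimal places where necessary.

The MRS is 2·y/x. Set MRS = P_x/P_y.
Rearranging, P_y·y = (1/2)·P_x·x. Substituting into the budget gives P_x·x·(1 + (1/2)) = M.
Demand: x*(P_x,P_y,M) = 2/3·M/P_x and y* = 1/3·M/P_y.
Set x* = 5 in the demand function and solve for P_x: P_x = 12.

P_x = 12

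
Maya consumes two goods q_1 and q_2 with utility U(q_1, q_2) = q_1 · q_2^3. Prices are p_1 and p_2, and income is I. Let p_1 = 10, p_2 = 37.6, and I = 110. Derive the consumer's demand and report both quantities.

Tangency: MRS = (1/3)·q_2/q_1 = p_1/p_2.
So p_2·q_2 = 3·p_1·q_1; combined with the budget, a share 0.25 of income goes to q_1.
Demand: q_1*(p_1,p_2,I) = 0.25·I/p_1 and q_2* = 0.75·I/p_2.
At p_1=10, p_2=37.6, I=110: q_1* = 0.25·110/10 = 2.75, q_2* = 2.1941.

q_1* = 2.75, q_2* = 2.1941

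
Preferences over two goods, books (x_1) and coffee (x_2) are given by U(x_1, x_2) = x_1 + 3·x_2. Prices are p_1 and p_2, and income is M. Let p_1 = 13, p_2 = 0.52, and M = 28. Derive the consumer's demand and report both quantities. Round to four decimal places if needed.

x_1* = 0, x_2* = 53.8462

Linear utility — the consumer picks whichever good has higher MU/price: 1/13 = 0.0769 vs 3/0.52 = 5.7692.
x_2 gives more utility per dollar, so spend all income on x_2: x_2* = M/p_2, x_1* = 0.
Numerically: x_1* = 0, x_2* = 53.8462.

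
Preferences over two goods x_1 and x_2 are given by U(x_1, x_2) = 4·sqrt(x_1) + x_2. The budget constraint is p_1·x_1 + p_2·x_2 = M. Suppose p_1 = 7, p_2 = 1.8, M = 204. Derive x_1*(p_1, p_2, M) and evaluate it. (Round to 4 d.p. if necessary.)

x_1* = 0.2645

Utility is quasi-linear in x_2; the FOC for x_1 is 2/√x_1 = p_1/p_2.
Solve: √x_1 = 2·p_2/p_1, so x_1*(p_1,p_2) = (2·p_2/p_1)², and x_2* = (M − p_1·x_1*)/p_2.
Plugging in: x_1* = (2·1.8/7)² = 0.2645.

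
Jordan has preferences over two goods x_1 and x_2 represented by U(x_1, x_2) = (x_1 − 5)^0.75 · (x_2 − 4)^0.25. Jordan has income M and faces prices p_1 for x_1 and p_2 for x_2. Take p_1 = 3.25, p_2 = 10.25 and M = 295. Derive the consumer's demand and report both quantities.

This is Cobb-Douglas in (x_1−5, x_2−4): tangency gives 0.75·p_2·(x_2−4) = 0.25·p_1·(x_1−5).
After buying the subsistence bundle (5, 4), a share 0.75 of the remaining income goes to x_1: x_1* = 5 + 0.75·(M − 5p_1 − 4p_2)/p_1.
Discretionary income = 295 − 5·3.25 − 4·10.25 = 237.75; x_1* = 5 + 0.75·237.75/3.25 = 59.8654; x_2* = 4 + 0.25·237.75/10.25 = 9.7988.

x_1* = 59.8654, x_2* = 9.7988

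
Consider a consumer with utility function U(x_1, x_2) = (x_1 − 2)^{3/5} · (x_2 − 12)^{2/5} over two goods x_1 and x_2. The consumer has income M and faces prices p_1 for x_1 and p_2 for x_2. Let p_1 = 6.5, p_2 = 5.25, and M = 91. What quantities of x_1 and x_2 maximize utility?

This is Cobb-Douglas in (x_1−2, x_2−12): tangency gives 0.6·p_2·(x_2−12) = 0.4·p_1·(x_1−2).
Substituting into the budget: x_1* = 2 + 0.6·(M − 2·p_1 − 12·p_2)/p_1, and x_2* = 12 + 0.4·(…)/p_2.
Discretionary income = 91 − 2·6.5 − 12·5.25 = 15; x_1* = 2 + 0.6·15/6.5 = 3.3846; x_2* = 12 + 0.4·15/5.25 = 13.1429.

x_1* = 3.3846, x_2* = 13.1429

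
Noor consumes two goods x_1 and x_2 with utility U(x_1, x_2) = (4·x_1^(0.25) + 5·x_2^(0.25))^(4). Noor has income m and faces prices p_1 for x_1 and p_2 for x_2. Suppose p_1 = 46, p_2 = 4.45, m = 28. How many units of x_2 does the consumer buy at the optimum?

From the CES first-order condition, (4/5)·(x_2/x_1)^(0.75) = p_1/p_2.
Solve for the ratio: x_2/x_1 = [(5/4)·p_1/p_2]^(4/3).
With the ratio pinned down, the budget gives x_1* = m/(p_1 + p_2·(x_2/x_1)) and x_2* = (x_2/x_1)·x_1*.
Numerically x_2/x_1 = 30.321018, so x_1* = 28/(46 + 4.45·30.321018) = 0.1548 and x_2* = 30.321018·0.1548 = 4.6924.

x_2* = 4.6924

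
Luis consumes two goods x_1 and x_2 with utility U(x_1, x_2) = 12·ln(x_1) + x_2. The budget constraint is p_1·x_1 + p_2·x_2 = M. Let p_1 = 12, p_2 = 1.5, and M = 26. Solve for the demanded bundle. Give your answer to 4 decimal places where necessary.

x_1* = 1.5, x_2* = 5.3333

MU_x_1 = 12/x_1, MU_x_2 = 1. Tangency: 12/x_1 = p_1/p_2.
So x_1*(p_1,p_2) = 12·p_2/p_1, independent of income; and x_2* = (M − 12·p_2)/p_2.
At the given prices: x_1* = 12·1.5/12 = 1.5, and x_2* = 5.3333.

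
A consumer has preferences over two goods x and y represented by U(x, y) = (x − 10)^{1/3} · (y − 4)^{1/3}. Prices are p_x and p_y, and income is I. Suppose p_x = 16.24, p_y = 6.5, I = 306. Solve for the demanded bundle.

x* = 13.6207, y* = 13.0462

Discretionary income = 306 − 10·16.24 − 4·6.5 = 117.6; x* = 10 + 0.5·117.6/16.24 = 13.6207; y* = 4 + 0.5·117.6/6.5 = 13.0462.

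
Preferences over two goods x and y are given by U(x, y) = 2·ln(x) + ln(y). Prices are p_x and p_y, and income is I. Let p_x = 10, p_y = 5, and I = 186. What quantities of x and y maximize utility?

Tangency: MRS = 2·y/x = p_x/p_y.
Rearranging, p_y·y = (1/2)·p_x·x. Substituting into the budget gives p_x·x·(1 + (1/2)) = I.
Demand: x*(p_x,p_y,I) = 2/3·I/p_x and y* = 1/3·I/p_y.
At p_x=10, p_y=5, I=186: x* = 2/3·186/10 = 12.4, y* = 12.4.

x* = 12.4, y* = 12.4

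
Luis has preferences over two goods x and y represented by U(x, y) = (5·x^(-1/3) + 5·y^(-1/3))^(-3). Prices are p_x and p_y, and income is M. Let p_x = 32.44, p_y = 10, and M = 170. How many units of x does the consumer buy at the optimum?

x* = 3.0029

From the CES first-order condition, (y/x)^(4/3) = p_x/p_y.
Solve for the ratio: y/x = [p_x/p_y]^(0.75).
With the ratio pinned down, the budget gives x* = M/(p_x + p_y·(y/x)) and y* = (y/x)·x*.
Numerically y/x = 2.417189, so x* = 170/(32.44 + 10·2.417189) = 3.0029.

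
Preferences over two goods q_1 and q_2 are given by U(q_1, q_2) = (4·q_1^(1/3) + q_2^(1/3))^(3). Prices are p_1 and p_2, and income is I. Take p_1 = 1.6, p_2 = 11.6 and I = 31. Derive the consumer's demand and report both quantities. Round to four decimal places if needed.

q_1* = 18.5154, q_2* = 0.1186

Substitute q_2 = (q_2/q_1)·q_1 into the budget: q_1* = I/(p_1 + p_2·(q_2/q_1)).
Numerically q_2/q_1 = 0.006403, so q_1* = 31/(1.6 + 11.6·0.006403) = 18.5154 and q_2* = 0.006403·18.5154 = 0.1186.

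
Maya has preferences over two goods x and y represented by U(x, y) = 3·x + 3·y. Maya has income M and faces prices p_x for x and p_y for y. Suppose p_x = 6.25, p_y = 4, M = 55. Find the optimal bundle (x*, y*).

x* = 0, y* = 13.75

Perfect substitutes: compare marginal utility per dollar. 3/p_x vs 3/p_y → 0.48 vs 0.75.
y gives more utility per dollar, so spend all income on y: y* = M/p_y, x* = 0.
Numerically: x* = 0, y* = 13.75.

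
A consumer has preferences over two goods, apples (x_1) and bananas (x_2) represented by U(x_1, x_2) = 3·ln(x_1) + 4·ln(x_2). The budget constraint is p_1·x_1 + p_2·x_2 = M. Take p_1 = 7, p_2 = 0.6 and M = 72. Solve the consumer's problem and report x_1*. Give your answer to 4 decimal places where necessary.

Demand: x_1*(p_1,p_2,M) = 3/7·M/p_1 and x_2* = 4/7·M/p_2.
At p_1=7, p_2=0.6, M=72: x_1* = 3/7·72/7 = 4.4082.

x_1* = 4.4082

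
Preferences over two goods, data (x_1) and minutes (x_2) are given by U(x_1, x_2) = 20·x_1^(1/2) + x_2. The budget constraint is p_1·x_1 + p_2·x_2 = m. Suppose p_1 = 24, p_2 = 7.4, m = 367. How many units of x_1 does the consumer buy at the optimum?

Utility is quasi-linear in x_2; the FOC for x_1 is 10/√x_1 = p_1/p_2.
Thus x_1* = (10·p_2/p_1)² — independent of m — with the rest of income spent on x_2.
Plugging in: x_1* = (10·7.4/24)² = 9.5069.

x_1* = 9.5069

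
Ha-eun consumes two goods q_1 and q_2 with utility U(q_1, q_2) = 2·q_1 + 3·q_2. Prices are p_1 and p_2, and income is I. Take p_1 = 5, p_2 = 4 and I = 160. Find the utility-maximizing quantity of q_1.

q_1* = 0

q_2 gives more utility per dollar, so spend all income on q_2: q_2* = I/p_2, q_1* = 0.
Numerically: q_1* = 0, q_2* = 40.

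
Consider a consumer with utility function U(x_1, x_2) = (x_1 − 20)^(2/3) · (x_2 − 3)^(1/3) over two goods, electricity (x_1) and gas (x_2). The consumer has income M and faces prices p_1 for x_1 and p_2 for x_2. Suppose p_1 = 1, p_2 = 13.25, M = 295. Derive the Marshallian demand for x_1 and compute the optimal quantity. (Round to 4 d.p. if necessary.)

x_1* = 176.8333

Let x_1' = x_1−20, x_2' = x_2−3. MRS = 2·x_2'/x_1' = p_1/p_2.
After buying the subsistence bundle (20, 3), a share 2/3 of the remaining income goes to x_1: x_1* = 20 + 2/3·(M − 20p_1 − 3p_2)/p_1.
Discretionary income = 295 − 20·1 − 3·13.25 = 235.25; x_1* = 20 + 2/3·235.25/1 = 176.8333.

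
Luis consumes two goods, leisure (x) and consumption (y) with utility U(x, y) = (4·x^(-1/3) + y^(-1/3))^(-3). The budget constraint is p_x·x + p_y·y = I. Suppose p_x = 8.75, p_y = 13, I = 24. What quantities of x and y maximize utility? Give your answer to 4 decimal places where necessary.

x* = 1.9728, y* = 0.5183

MU_x ∝ 4·x^(-4/3), MU_y ∝ y^(-4/3), so MRS = 4·(y/x)^(4/3) = p_x/p_y.
Solve for the ratio: y/x = [(1/4)·p_x/p_y]^(0.75).
With the ratio pinned down, the budget gives x* = I/(p_x + p_y·(y/x)) and y* = (y/x)·x*.
Numerically y/x = 0.262726, so x* = 24/(8.75 + 13·0.262726) = 1.9728 and y* = 0.262726·1.9728 = 0.5183.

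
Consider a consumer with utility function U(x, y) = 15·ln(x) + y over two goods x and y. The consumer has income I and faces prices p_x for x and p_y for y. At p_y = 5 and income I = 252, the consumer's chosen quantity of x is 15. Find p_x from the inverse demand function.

p_x = 5

MU_x = 15/x, MU_y = 1. Tangency: 15/x = p_x/p_y.
So x*(p_x,p_y) = 15·p_y/p_x, independent of income; and y* = (I − 15·p_y)/p_y.
Set x* = 15 in the demand function and solve for p_x: p_x = 5.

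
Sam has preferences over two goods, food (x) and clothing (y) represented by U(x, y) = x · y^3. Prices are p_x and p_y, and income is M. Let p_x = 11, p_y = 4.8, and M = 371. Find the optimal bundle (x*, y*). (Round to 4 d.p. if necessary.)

x* = 8.4318, y* = 57.9688

MU_x/MU_y = (y)/(3·x); tangency sets this equal to p_x/p_y.
So p_y·y = 3·p_x·x; combined with the budget, a share 0.25 of income goes to x.
Demand: x*(p_x,p_y,M) = 0.25·M/p_x and y* = 0.75·M/p_y.
At p_x=11, p_y=4.8, M=371: x* = 0.25·371/11 = 8.4318, y* = 57.9688.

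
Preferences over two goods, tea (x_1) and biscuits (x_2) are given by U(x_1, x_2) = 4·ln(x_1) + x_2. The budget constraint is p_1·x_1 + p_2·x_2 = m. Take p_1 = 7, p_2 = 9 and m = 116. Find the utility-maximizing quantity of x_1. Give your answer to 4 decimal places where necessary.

x_1* = 5.1429

At the given prices: x_1* = 4·9/7 = 5.1429.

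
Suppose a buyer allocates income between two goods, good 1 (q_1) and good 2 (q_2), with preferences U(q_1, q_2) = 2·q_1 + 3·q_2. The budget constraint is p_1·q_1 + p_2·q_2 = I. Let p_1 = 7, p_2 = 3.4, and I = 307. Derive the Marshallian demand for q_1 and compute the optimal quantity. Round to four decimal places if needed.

Perfect substitutes: compare marginal utility per dollar. 2/p_1 vs 3/p_2 → 0.2857 vs 0.8824.
q_2 gives more utility per dollar, so spend all income on q_2: q_2* = I/p_2, q_1* = 0.
Numerically: q_1* = 0, q_2* = 90.2941.

q_1* = 0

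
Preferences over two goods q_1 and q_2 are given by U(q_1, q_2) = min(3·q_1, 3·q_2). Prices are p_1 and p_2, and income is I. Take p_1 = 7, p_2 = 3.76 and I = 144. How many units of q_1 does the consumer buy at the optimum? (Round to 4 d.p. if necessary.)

q_1* = 13.3829

Demand: q_1*(p_1,p_2,I) = 3·I/(3·p_1 + 3·p_2), q_2* = 3·I/(3·p_1 + 3·p_2).
Here 3·7 + 3·3.76 = 32.28, giving q_1* = 13.3829.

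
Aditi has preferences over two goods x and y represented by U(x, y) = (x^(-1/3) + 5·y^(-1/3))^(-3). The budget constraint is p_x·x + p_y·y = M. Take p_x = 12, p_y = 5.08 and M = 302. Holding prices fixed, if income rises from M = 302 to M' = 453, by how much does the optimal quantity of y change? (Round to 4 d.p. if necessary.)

Δy* = 21.6845

MRS = MU_x/MU_y = (1/5)·(y/x)^(4/3). Set equal to p_x/p_y.
Hence y/x = (5·p_x/p_y)^(1/(4/3)), i.e. raised to the 0.75 power.
Substitute y = (y/x)·x into the budget: x* = M/(p_x + p_y·(y/x)).
Numerically y/x = 6.371118, so x* = 302/(12 + 5.08·6.371118) = 6.8071 and y* = 6.371118·6.8071 = 43.369.
At M' = 453: y* = 65.0535. Change: 65.0535 − 43.369 = 21.6845.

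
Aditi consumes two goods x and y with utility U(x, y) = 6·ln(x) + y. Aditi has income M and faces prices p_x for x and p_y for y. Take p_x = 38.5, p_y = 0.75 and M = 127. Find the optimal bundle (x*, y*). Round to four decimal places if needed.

x* = 0.1169, y* = 163.3333

Set MRS = p_x/p_y: (6/x)/1 = p_x/p_y.
So x*(p_x,p_y) = 6·p_y/p_x, independent of income; and y* = (M − 6·p_y)/p_y.
At the given prices: x* = 6·0.75/38.5 = 0.1169, and y* = 163.3333.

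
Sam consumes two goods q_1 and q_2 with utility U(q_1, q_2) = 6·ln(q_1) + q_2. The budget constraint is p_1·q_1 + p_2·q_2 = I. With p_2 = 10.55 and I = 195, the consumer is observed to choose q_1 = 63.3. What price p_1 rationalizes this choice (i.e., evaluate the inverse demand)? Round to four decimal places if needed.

p_1 = 1

Set MRS = p_1/p_2: (6/q_1)/1 = p_1/p_2.
So q_1*(p_1,p_2) = 6·p_2/p_1, independent of income; and q_2* = (I − 6·p_2)/p_2.
Set q_1* = 63.3 in the demand function and solve for p_1: p_1 = 1.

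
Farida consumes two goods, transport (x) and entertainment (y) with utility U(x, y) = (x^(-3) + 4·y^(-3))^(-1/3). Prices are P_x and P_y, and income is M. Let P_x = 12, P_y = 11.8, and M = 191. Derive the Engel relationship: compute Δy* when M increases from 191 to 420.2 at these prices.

Δy* = 11.3187

MRS = MU_x/MU_y = (1/4)·(y/x)^(4). Set equal to P_x/P_y.
Hence y/x = (4·P_x/P_y)^(1/(4)), i.e. raised to the 0.25 power.
Substitute y = (y/x)·x into the budget: x* = M/(P_x + P_y·(y/x)).
Numerically y/x = 1.420168, so x* = 191/(12 + 11.8·1.420168) = 6.6416 and y* = 1.420168·6.6416 = 9.4322.
At M' = 420.2: y* = 20.7509. Change: 20.7509 − 9.4322 = 11.3187.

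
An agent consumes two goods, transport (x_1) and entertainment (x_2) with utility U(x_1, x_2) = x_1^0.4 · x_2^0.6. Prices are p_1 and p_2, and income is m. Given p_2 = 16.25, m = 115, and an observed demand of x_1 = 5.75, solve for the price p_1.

p_1 = 8

MU_x_1/MU_x_2 = (0.4·x_2)/(0.6·x_1); tangency sets this equal to p_1/p_2.
So 0.4·p_2·x_2 = 0.6·p_1·x_1; combined with the budget, a share 0.4 of income goes to x_1.
Demand: x_1*(p_1,p_2,m) = 0.4·m/p_1 and x_2* = 0.6·m/p_2.
Set x_1* = 5.75 in the demand function and solve for p_1: p_1 = 8.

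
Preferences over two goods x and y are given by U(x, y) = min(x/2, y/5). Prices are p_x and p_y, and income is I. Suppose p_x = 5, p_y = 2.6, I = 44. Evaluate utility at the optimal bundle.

With perfect complements, no substitution: consume in ratio x:y = 2:5.
Budget: p_x·x + p_y·(5/2)·x = I, so (2·p_x + 5·p_y)·x = 2·I.
Demand: x*(p_x,p_y,I) = 2·I/(2·p_x + 5·p_y), y* = 5·I/(2·p_x + 5·p_y).
Here 2·5 + 5·2.6 = 23, giving x* = 3.8261 and y* = 9.5652.
Utility at the optimum: U(3.8261, 9.5652) = 1.913.

V = 1.913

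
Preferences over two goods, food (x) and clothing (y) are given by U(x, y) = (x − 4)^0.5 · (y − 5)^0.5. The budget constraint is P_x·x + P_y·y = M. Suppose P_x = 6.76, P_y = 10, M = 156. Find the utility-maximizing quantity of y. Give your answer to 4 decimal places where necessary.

y* = 8.948

MRS = (y−5)/(x−4). Tangency with P_x/P_y gives y−5 = (P_x/P_y)·(x−4).
Substituting into the budget: x* = 4 + 0.5·(M − 4·P_x − 5·P_y)/P_x, and y* = 5 + 0.5·(…)/P_y.
Discretionary income = 156 − 4·6.76 − 5·10 = 78.96; y* = 5 + 0.5·78.96/10 = 8.948.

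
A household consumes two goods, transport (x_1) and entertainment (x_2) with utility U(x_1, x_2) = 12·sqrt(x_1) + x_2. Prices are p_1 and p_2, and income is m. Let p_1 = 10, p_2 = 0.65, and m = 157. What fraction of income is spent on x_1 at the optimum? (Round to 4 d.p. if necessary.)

Plugging in: x_1* = (6·0.65/10)² = 0.1521, x_2* = 239.1985.
Expenditure on x_1: 10·0.1521 = 1.521; share = 0.0097.

share on x_1 = 0.0097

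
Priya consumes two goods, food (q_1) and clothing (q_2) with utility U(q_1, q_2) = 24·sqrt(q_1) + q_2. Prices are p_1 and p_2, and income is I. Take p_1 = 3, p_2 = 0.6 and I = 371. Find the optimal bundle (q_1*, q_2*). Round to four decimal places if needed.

Utility is quasi-linear in q_2; the FOC for q_1 is 12/√q_1 = p_1/p_2.
Thus q_1* = (12·p_2/p_1)² — independent of I — with the rest of income spent on q_2.
Plugging in: q_1* = (12·0.6/3)² = 5.76, q_2* = 589.5333.

q_1* = 5.76, q_2* = 589.5333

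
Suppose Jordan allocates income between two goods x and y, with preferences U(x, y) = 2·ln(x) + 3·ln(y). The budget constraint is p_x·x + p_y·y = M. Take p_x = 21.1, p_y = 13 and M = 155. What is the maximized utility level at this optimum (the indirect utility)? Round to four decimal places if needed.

V = 8.0587

Tangency: MRS = (2/3)·y/x = p_x/p_y.
Rearranging, p_y·y = (3/2)·p_x·x. Substituting into the budget gives p_x·x·(1 + (3/2)) = M.
Demand: x*(p_x,p_y,M) = 0.4·M/p_x and y* = 0.6·M/p_y.
At p_x=21.1, p_y=13, M=155: x* = 0.4·155/21.1 = 2.9384, y* = 7.1538.
Utility at the optimum: U(2.9384, 7.1538) = 8.0587.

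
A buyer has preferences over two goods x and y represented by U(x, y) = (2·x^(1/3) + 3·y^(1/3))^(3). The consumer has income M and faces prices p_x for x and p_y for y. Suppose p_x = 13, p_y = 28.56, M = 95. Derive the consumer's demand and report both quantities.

x* = 3.2632, y* = 1.841

From the CES first-order condition, (2/3)·(y/x)^(2/3) = p_x/p_y.
Solve for the ratio: y/x = [(3/2)·p_x/p_y]^(1.5).
Substitute y = (y/x)·x into the budget: x* = M/(p_x + p_y·(y/x)).
Numerically y/x = 0.564176, so x* = 95/(13 + 28.56·0.564176) = 3.2632 and y* = 0.564176·3.2632 = 1.841.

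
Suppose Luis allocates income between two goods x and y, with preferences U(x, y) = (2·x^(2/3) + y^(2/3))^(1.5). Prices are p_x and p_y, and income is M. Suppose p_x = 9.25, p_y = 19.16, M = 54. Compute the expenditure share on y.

share on y = 0.0283

MRS = MU_x/MU_y = 2·(y/x)^(1/3). Set equal to p_x/p_y.
Hence y/x = ((1/2)·p_x/p_y)^(1/(1/3)), i.e. raised to the 3 power.
With the ratio pinned down, the budget gives x* = M/(p_x + p_y·(y/x)) and y* = (y/x)·x*.
Numerically y/x = 0.014065, so x* = 54/(9.25 + 19.16·0.014065) = 5.6726 and y* = 0.014065·5.6726 = 0.0798.
Expenditure on y: 19.16·0.0798 = 1.5287; share = 0.0283.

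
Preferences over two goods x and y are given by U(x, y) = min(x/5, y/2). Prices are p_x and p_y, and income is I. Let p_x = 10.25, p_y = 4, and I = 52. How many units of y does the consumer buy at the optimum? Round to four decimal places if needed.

Leontief preferences: the optimum is at the kink where x/5 = y/2, i.e. y = (2/5)·x.
Budget: p_x·x + p_y·(2/5)·x = I, so (5·p_x + 2·p_y)·x = 5·I.
Demand: x*(p_x,p_y,I) = 5·I/(5·p_x + 2·p_y), y* = 2·I/(5·p_x + 2·p_y).
Here 5·10.25 + 2·4 = 59.25, giving y* = 1.7553.

y* = 1.7553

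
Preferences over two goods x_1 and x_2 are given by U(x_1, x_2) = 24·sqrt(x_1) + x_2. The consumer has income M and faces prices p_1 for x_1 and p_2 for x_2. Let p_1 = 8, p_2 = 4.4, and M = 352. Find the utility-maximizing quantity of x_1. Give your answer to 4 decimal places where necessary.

Plugging in: x_1* = (12·4.4/8)² = 43.56.

x_1* = 43.56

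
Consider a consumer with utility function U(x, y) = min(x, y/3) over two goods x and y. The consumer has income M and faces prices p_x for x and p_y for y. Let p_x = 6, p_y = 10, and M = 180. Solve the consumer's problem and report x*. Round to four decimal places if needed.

Leontief preferences: the optimum is at the kink where x/1 = y/3, i.e. y = 3·x.
Budget: p_x·x + p_y·3·x = M, so (p_x + 3·p_y)·x = M.
Demand: x*(p_x,p_y,M) = M/(p_x + 3·p_y), y* = 3·M/(p_x + 3·p_y).
Here 6 + 3·10 = 36, giving x* = 5.

x* = 5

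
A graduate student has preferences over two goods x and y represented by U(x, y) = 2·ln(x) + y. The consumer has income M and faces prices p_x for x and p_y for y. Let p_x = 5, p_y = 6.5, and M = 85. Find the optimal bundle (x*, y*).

Set MRS = p_x/p_y: (2/x)/1 = p_x/p_y.
So x*(p_x,p_y) = 2·p_y/p_x, independent of income; and y* = (M − 2·p_y)/p_y.
At the given prices: x* = 2·6.5/5 = 2.6, and y* = 11.0769.

x* = 2.6, y* = 11.0769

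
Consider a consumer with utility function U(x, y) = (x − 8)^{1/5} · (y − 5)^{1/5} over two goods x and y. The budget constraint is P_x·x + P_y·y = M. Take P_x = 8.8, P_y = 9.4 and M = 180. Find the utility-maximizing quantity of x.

x* = 11.5568

Let x' = x−8, y' = y−5. MRS = y'/x' = P_x/P_y.
Substituting into the budget: x* = 8 + 0.5·(M − 8·P_x − 5·P_y)/P_x, and y* = 5 + 0.5·(…)/P_y.
Discretionary income = 180 − 8·8.8 − 5·9.4 = 62.6; x* = 8 + 0.5·62.6/8.8 = 11.5568.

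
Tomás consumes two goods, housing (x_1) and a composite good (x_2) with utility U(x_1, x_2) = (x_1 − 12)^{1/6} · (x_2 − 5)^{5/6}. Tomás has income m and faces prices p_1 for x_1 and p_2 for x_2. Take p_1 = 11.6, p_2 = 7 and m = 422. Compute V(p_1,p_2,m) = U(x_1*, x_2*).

V = 20.738

MRS = (1/5)·(x_2−5)/(x_1−12). Tangency with p_1/p_2 gives x_2−5 = 5·(p_1/p_2)·(x_1−12).
After buying the subsistence bundle (12, 5), a share 1/6 of the remaining income goes to x_1: x_1* = 12 + 1/6·(m − 12p_1 − 5p_2)/p_1.
Discretionary income = 422 − 12·11.6 − 5·7 = 247.8; x_1* = 12 + 1/6·247.8/11.6 = 15.5603; x_2* = 5 + 5/6·247.8/7 = 34.5.
Utility at the optimum: U(15.5603, 34.5) = 20.738.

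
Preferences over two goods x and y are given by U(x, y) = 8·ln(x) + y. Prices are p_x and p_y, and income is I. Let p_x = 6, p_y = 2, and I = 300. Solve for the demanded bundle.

MU_x = 8/x, MU_y = 1. Tangency: 8/x = p_x/p_y.
So x*(p_x,p_y) = 8·p_y/p_x, independent of income; and y* = (I − 8·p_y)/p_y.
At the given prices: x* = 8·2/6 = 2.6667, and y* = 142.

x* = 2.6667, y* = 142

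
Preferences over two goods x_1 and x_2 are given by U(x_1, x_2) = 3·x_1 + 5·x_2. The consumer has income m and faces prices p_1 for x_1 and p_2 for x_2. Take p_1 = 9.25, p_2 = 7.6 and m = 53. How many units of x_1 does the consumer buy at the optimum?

Linear utility — the consumer picks whichever good has higher MU/price: 3/9.25 = 0.3243 vs 5/7.6 = 0.6579.
x_2 gives more utility per dollar, so spend all income on x_2: x_2* = m/p_2, x_1* = 0.
Numerically: x_1* = 0, x_2* = 6.9737.

x_1* = 0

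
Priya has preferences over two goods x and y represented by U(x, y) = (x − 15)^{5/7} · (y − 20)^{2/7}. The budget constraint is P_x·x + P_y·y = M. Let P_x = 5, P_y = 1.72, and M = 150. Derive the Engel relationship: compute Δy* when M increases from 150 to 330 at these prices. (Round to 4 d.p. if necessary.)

This is Cobb-Douglas in (x−15, y−20): tangency gives 5/7·P_y·(y−20) = 2/7·P_x·(x−15).
After buying the subsistence bundle (15, 20), a share 5/7 of the remaining income goes to x: x* = 15 + 5/7·(M − 15P_x − 20P_y)/P_x.
Discretionary income = 150 − 15·5 − 20·1.72 = 40.6; y* = 20 + 2/7·40.6/1.72 = 26.7442.
At M' = 330: y* = 56.6445. Change: 56.6445 − 26.7442 = 29.9003.

Δy* = 29.9003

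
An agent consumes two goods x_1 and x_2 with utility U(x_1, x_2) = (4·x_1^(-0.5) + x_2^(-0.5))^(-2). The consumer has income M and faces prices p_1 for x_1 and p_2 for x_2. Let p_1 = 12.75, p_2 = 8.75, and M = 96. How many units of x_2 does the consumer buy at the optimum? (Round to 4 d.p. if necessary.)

From the CES first-order condition, 4·(x_2/x_1)^(1.5) = p_1/p_2.
Hence x_2/x_1 = ((1/4)·p_1/p_2)^(1/(1.5)), i.e. raised to the 2/3 power.
Substitute x_2 = (x_2/x_1)·x_1 into the budget: x_1* = M/(p_1 + p_2·(x_2/x_1)).
Numerically x_2/x_1 = 0.510068, so x_1* = 96/(12.75 + 8.75·0.510068) = 5.5771 and x_2* = 0.510068·5.5771 = 2.8447.

x_2* = 2.8447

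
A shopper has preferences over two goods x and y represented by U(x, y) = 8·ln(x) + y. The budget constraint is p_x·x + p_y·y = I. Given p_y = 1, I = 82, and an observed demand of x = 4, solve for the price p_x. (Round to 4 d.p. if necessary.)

Set MRS = p_x/p_y: (8/x)/1 = p_x/p_y.
So x*(p_x,p_y) = 8·p_y/p_x, independent of income; and y* = (I − 8·p_y)/p_y.
Set x* = 4 in the demand function and solve for p_x: p_x = 2.

p_x = 2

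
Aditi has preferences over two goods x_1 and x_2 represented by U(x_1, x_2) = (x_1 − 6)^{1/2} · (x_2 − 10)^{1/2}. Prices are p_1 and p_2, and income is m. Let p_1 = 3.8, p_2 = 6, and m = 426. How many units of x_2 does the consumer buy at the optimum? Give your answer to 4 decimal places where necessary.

x_2* = 38.6

Substituting into the budget: x_1* = 6 + 0.5·(m − 6·p_1 − 10·p_2)/p_1, and x_2* = 10 + 0.5·(…)/p_2.
Discretionary income = 426 − 6·3.8 − 10·6 = 343.2; x_2* = 10 + 0.5·343.2/6 = 38.6.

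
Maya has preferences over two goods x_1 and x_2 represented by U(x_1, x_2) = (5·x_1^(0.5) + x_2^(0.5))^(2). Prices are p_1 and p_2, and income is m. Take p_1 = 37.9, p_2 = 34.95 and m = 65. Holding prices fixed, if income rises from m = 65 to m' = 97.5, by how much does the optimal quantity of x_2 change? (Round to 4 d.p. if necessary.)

Δx_2* = 0.0387

MU_x_1 ∝ 5·x_1^(-0.5), MU_x_2 ∝ x_2^(-0.5), so MRS = 5·(x_2/x_1)^(0.5) = p_1/p_2.
Solve for the ratio: x_2/x_1 = [(1/5)·p_1/p_2]^(2).
Substitute x_2 = (x_2/x_1)·x_1 into the budget: x_1* = m/(p_1 + p_2·(x_2/x_1)).
Numerically x_2/x_1 = 0.047037, so x_1* = 65/(37.9 + 34.95·0.047037) = 1.6437 and x_2* = 0.047037·1.6437 = 0.0773.
At m' = 97.5: x_2* = 0.116. Change: 0.116 − 0.0773 = 0.0387.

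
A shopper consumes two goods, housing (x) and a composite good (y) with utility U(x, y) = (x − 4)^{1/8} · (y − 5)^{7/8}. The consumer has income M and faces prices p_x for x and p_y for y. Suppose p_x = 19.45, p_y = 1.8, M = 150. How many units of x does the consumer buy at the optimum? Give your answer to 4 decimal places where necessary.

x* = 4.4062

This is Cobb-Douglas in (x−4, y−5): tangency gives 0.125·p_y·(y−5) = 0.875·p_x·(x−4).
Substituting into the budget: x* = 4 + 0.125·(M − 4·p_x − 5·p_y)/p_x, and y* = 5 + 0.875·(…)/p_y.
Discretionary income = 150 − 4·19.45 − 5·1.8 = 63.2; x* = 4 + 0.125·63.2/19.45 = 4.4062.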